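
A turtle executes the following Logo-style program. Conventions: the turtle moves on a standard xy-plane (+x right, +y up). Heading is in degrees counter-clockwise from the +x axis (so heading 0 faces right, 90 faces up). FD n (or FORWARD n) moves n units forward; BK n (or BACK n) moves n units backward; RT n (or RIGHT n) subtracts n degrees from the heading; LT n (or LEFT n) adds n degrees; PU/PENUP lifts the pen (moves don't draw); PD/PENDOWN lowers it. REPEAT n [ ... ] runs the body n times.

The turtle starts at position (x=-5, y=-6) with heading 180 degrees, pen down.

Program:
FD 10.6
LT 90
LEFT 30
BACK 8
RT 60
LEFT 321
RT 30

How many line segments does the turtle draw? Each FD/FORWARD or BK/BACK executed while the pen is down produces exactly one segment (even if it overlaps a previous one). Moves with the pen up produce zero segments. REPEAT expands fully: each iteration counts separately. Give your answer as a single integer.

Executing turtle program step by step:
Start: pos=(-5,-6), heading=180, pen down
FD 10.6: (-5,-6) -> (-15.6,-6) [heading=180, draw]
LT 90: heading 180 -> 270
LT 30: heading 270 -> 300
BK 8: (-15.6,-6) -> (-19.6,0.928) [heading=300, draw]
RT 60: heading 300 -> 240
LT 321: heading 240 -> 201
RT 30: heading 201 -> 171
Final: pos=(-19.6,0.928), heading=171, 2 segment(s) drawn
Segments drawn: 2

Answer: 2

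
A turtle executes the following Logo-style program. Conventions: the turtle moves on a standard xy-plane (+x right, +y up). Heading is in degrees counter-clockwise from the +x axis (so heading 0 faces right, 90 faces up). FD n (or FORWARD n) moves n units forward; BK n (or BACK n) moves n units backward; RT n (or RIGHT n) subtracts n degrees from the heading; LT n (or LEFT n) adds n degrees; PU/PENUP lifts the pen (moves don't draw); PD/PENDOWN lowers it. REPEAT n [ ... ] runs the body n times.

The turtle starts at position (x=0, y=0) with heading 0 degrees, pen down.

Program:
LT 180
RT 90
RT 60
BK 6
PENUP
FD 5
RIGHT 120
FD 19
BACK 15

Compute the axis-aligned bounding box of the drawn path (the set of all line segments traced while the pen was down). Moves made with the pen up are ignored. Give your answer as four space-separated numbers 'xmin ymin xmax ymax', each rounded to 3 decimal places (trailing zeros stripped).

Answer: -5.196 -3 0 0

Derivation:
Executing turtle program step by step:
Start: pos=(0,0), heading=0, pen down
LT 180: heading 0 -> 180
RT 90: heading 180 -> 90
RT 60: heading 90 -> 30
BK 6: (0,0) -> (-5.196,-3) [heading=30, draw]
PU: pen up
FD 5: (-5.196,-3) -> (-0.866,-0.5) [heading=30, move]
RT 120: heading 30 -> 270
FD 19: (-0.866,-0.5) -> (-0.866,-19.5) [heading=270, move]
BK 15: (-0.866,-19.5) -> (-0.866,-4.5) [heading=270, move]
Final: pos=(-0.866,-4.5), heading=270, 1 segment(s) drawn

Segment endpoints: x in {-5.196, 0}, y in {-3, 0}
xmin=-5.196, ymin=-3, xmax=0, ymax=0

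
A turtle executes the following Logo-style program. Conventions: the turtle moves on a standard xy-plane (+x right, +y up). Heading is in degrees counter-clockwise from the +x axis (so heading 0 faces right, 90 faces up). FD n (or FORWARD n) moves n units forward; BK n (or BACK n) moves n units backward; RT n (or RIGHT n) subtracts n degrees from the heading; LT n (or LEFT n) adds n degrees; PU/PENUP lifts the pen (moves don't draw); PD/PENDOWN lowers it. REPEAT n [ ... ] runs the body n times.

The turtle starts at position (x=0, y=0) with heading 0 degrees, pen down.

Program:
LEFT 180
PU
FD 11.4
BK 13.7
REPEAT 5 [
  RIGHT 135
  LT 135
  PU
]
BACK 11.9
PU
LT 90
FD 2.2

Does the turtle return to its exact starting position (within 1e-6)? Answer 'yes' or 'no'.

Answer: no

Derivation:
Executing turtle program step by step:
Start: pos=(0,0), heading=0, pen down
LT 180: heading 0 -> 180
PU: pen up
FD 11.4: (0,0) -> (-11.4,0) [heading=180, move]
BK 13.7: (-11.4,0) -> (2.3,0) [heading=180, move]
REPEAT 5 [
  -- iteration 1/5 --
  RT 135: heading 180 -> 45
  LT 135: heading 45 -> 180
  PU: pen up
  -- iteration 2/5 --
  RT 135: heading 180 -> 45
  LT 135: heading 45 -> 180
  PU: pen up
  -- iteration 3/5 --
  RT 135: heading 180 -> 45
  LT 135: heading 45 -> 180
  PU: pen up
  -- iteration 4/5 --
  RT 135: heading 180 -> 45
  LT 135: heading 45 -> 180
  PU: pen up
  -- iteration 5/5 --
  RT 135: heading 180 -> 45
  LT 135: heading 45 -> 180
  PU: pen up
]
BK 11.9: (2.3,0) -> (14.2,0) [heading=180, move]
PU: pen up
LT 90: heading 180 -> 270
FD 2.2: (14.2,0) -> (14.2,-2.2) [heading=270, move]
Final: pos=(14.2,-2.2), heading=270, 0 segment(s) drawn

Start position: (0, 0)
Final position: (14.2, -2.2)
Distance = 14.369; >= 1e-6 -> NOT closed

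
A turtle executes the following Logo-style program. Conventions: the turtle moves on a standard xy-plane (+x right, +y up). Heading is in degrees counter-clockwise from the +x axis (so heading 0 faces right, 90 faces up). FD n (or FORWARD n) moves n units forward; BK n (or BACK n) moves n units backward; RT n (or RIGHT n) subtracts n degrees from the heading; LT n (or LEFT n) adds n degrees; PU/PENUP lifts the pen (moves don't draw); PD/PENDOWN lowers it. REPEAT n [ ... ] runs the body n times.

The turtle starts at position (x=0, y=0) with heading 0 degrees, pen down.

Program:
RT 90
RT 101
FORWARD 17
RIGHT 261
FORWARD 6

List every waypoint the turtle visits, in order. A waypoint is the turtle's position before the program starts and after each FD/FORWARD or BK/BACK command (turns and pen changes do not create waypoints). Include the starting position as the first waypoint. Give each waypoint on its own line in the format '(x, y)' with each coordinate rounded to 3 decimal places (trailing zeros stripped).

Answer: (0, 0)
(-16.688, 3.244)
(-16.897, -2.753)

Derivation:
Executing turtle program step by step:
Start: pos=(0,0), heading=0, pen down
RT 90: heading 0 -> 270
RT 101: heading 270 -> 169
FD 17: (0,0) -> (-16.688,3.244) [heading=169, draw]
RT 261: heading 169 -> 268
FD 6: (-16.688,3.244) -> (-16.897,-2.753) [heading=268, draw]
Final: pos=(-16.897,-2.753), heading=268, 2 segment(s) drawn
Waypoints (3 total):
(0, 0)
(-16.688, 3.244)
(-16.897, -2.753)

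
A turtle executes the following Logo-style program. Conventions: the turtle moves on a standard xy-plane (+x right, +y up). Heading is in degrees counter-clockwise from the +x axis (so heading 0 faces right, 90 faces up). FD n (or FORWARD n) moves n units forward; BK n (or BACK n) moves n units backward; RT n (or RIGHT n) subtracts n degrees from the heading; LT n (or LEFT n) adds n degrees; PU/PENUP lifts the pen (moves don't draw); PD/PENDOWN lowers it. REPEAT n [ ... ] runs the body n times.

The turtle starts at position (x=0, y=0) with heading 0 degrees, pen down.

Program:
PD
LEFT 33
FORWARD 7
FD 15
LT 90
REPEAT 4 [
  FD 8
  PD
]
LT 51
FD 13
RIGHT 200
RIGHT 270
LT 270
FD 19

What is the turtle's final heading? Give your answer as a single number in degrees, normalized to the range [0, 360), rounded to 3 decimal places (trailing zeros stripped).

Executing turtle program step by step:
Start: pos=(0,0), heading=0, pen down
PD: pen down
LT 33: heading 0 -> 33
FD 7: (0,0) -> (5.871,3.812) [heading=33, draw]
FD 15: (5.871,3.812) -> (18.451,11.982) [heading=33, draw]
LT 90: heading 33 -> 123
REPEAT 4 [
  -- iteration 1/4 --
  FD 8: (18.451,11.982) -> (14.094,18.691) [heading=123, draw]
  PD: pen down
  -- iteration 2/4 --
  FD 8: (14.094,18.691) -> (9.737,25.401) [heading=123, draw]
  PD: pen down
  -- iteration 3/4 --
  FD 8: (9.737,25.401) -> (5.379,32.11) [heading=123, draw]
  PD: pen down
  -- iteration 4/4 --
  FD 8: (5.379,32.11) -> (1.022,38.82) [heading=123, draw]
  PD: pen down
]
LT 51: heading 123 -> 174
FD 13: (1.022,38.82) -> (-11.906,40.178) [heading=174, draw]
RT 200: heading 174 -> 334
RT 270: heading 334 -> 64
LT 270: heading 64 -> 334
FD 19: (-11.906,40.178) -> (5.171,31.849) [heading=334, draw]
Final: pos=(5.171,31.849), heading=334, 8 segment(s) drawn

Answer: 334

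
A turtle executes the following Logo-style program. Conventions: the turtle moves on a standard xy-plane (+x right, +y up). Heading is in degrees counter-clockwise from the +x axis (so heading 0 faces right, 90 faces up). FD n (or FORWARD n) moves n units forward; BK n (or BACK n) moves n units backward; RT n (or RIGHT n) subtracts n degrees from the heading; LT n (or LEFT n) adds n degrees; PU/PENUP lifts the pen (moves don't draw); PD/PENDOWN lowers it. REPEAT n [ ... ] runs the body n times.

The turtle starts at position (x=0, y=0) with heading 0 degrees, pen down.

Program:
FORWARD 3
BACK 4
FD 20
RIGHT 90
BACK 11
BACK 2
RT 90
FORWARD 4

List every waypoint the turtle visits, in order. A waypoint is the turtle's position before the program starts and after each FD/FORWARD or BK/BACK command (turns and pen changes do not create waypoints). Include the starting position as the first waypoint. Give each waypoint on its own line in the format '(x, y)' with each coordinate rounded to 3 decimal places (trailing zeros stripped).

Answer: (0, 0)
(3, 0)
(-1, 0)
(19, 0)
(19, 11)
(19, 13)
(15, 13)

Derivation:
Executing turtle program step by step:
Start: pos=(0,0), heading=0, pen down
FD 3: (0,0) -> (3,0) [heading=0, draw]
BK 4: (3,0) -> (-1,0) [heading=0, draw]
FD 20: (-1,0) -> (19,0) [heading=0, draw]
RT 90: heading 0 -> 270
BK 11: (19,0) -> (19,11) [heading=270, draw]
BK 2: (19,11) -> (19,13) [heading=270, draw]
RT 90: heading 270 -> 180
FD 4: (19,13) -> (15,13) [heading=180, draw]
Final: pos=(15,13), heading=180, 6 segment(s) drawn
Waypoints (7 total):
(0, 0)
(3, 0)
(-1, 0)
(19, 0)
(19, 11)
(19, 13)
(15, 13)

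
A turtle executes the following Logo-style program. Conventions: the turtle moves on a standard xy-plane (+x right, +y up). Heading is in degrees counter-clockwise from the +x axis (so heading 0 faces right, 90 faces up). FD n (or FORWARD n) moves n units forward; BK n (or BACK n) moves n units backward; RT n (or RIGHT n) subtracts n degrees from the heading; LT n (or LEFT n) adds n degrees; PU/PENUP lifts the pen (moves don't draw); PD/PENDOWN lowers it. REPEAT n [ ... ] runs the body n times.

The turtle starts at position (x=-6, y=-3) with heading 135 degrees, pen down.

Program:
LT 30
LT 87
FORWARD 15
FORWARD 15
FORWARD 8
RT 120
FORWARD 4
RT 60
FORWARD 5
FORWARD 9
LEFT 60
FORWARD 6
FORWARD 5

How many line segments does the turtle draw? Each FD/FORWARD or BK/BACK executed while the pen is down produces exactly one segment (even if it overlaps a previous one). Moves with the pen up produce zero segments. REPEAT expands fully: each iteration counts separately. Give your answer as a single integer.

Executing turtle program step by step:
Start: pos=(-6,-3), heading=135, pen down
LT 30: heading 135 -> 165
LT 87: heading 165 -> 252
FD 15: (-6,-3) -> (-10.635,-17.266) [heading=252, draw]
FD 15: (-10.635,-17.266) -> (-15.271,-31.532) [heading=252, draw]
FD 8: (-15.271,-31.532) -> (-17.743,-39.14) [heading=252, draw]
RT 120: heading 252 -> 132
FD 4: (-17.743,-39.14) -> (-20.419,-36.168) [heading=132, draw]
RT 60: heading 132 -> 72
FD 5: (-20.419,-36.168) -> (-18.874,-31.412) [heading=72, draw]
FD 9: (-18.874,-31.412) -> (-16.093,-22.853) [heading=72, draw]
LT 60: heading 72 -> 132
FD 6: (-16.093,-22.853) -> (-20.108,-18.394) [heading=132, draw]
FD 5: (-20.108,-18.394) -> (-23.453,-14.678) [heading=132, draw]
Final: pos=(-23.453,-14.678), heading=132, 8 segment(s) drawn
Segments drawn: 8

Answer: 8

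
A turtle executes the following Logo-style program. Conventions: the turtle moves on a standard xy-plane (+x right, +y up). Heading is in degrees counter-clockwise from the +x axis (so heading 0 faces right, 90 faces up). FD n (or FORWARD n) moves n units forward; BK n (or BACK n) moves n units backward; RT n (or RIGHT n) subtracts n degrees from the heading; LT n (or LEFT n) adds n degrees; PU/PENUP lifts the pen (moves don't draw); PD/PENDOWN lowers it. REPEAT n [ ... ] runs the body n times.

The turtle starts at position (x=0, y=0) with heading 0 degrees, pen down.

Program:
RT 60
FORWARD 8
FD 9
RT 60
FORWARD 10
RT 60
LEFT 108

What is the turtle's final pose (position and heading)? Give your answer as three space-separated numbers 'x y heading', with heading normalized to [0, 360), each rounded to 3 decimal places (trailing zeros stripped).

Answer: 3.5 -23.383 288

Derivation:
Executing turtle program step by step:
Start: pos=(0,0), heading=0, pen down
RT 60: heading 0 -> 300
FD 8: (0,0) -> (4,-6.928) [heading=300, draw]
FD 9: (4,-6.928) -> (8.5,-14.722) [heading=300, draw]
RT 60: heading 300 -> 240
FD 10: (8.5,-14.722) -> (3.5,-23.383) [heading=240, draw]
RT 60: heading 240 -> 180
LT 108: heading 180 -> 288
Final: pos=(3.5,-23.383), heading=288, 3 segment(s) drawn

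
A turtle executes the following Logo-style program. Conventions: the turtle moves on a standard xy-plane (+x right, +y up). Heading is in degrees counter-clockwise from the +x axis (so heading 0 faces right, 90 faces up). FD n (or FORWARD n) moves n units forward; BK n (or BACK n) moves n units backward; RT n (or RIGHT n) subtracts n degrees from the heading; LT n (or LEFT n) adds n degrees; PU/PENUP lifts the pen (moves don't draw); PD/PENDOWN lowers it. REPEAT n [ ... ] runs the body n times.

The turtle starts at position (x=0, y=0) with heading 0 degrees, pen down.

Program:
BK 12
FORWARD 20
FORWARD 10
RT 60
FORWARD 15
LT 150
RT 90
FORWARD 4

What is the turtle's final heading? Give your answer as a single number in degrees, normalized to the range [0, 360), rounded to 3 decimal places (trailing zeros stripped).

Executing turtle program step by step:
Start: pos=(0,0), heading=0, pen down
BK 12: (0,0) -> (-12,0) [heading=0, draw]
FD 20: (-12,0) -> (8,0) [heading=0, draw]
FD 10: (8,0) -> (18,0) [heading=0, draw]
RT 60: heading 0 -> 300
FD 15: (18,0) -> (25.5,-12.99) [heading=300, draw]
LT 150: heading 300 -> 90
RT 90: heading 90 -> 0
FD 4: (25.5,-12.99) -> (29.5,-12.99) [heading=0, draw]
Final: pos=(29.5,-12.99), heading=0, 5 segment(s) drawn

Answer: 0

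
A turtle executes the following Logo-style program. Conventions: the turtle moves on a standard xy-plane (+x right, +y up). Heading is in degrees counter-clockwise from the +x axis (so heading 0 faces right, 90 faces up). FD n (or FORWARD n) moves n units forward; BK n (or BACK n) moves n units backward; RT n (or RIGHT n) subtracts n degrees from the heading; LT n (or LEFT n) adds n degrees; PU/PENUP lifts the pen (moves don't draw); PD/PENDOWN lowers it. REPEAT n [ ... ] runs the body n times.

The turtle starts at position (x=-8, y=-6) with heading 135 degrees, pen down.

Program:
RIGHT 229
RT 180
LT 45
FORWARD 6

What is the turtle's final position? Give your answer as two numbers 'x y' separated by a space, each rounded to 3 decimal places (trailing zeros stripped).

Answer: -11.936 -1.472

Derivation:
Executing turtle program step by step:
Start: pos=(-8,-6), heading=135, pen down
RT 229: heading 135 -> 266
RT 180: heading 266 -> 86
LT 45: heading 86 -> 131
FD 6: (-8,-6) -> (-11.936,-1.472) [heading=131, draw]
Final: pos=(-11.936,-1.472), heading=131, 1 segment(s) drawn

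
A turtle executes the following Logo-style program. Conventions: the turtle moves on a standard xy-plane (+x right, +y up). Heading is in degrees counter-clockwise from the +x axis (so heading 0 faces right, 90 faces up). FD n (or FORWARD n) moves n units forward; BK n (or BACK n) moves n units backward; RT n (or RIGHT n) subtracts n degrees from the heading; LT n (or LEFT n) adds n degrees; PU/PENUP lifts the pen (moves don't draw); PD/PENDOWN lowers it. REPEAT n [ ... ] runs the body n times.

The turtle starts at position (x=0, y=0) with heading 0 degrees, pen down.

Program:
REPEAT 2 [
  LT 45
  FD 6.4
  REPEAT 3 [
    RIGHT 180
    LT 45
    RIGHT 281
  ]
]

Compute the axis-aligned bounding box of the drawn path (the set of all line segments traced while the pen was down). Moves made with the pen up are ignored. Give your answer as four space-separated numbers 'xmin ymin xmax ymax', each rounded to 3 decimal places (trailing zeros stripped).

Executing turtle program step by step:
Start: pos=(0,0), heading=0, pen down
REPEAT 2 [
  -- iteration 1/2 --
  LT 45: heading 0 -> 45
  FD 6.4: (0,0) -> (4.525,4.525) [heading=45, draw]
  REPEAT 3 [
    -- iteration 1/3 --
    RT 180: heading 45 -> 225
    LT 45: heading 225 -> 270
    RT 281: heading 270 -> 349
    -- iteration 2/3 --
    RT 180: heading 349 -> 169
    LT 45: heading 169 -> 214
    RT 281: heading 214 -> 293
    -- iteration 3/3 --
    RT 180: heading 293 -> 113
    LT 45: heading 113 -> 158
    RT 281: heading 158 -> 237
  ]
  -- iteration 2/2 --
  LT 45: heading 237 -> 282
  FD 6.4: (4.525,4.525) -> (5.856,-1.735) [heading=282, draw]
  REPEAT 3 [
    -- iteration 1/3 --
    RT 180: heading 282 -> 102
    LT 45: heading 102 -> 147
    RT 281: heading 147 -> 226
    -- iteration 2/3 --
    RT 180: heading 226 -> 46
    LT 45: heading 46 -> 91
    RT 281: heading 91 -> 170
    -- iteration 3/3 --
    RT 180: heading 170 -> 350
    LT 45: heading 350 -> 35
    RT 281: heading 35 -> 114
  ]
]
Final: pos=(5.856,-1.735), heading=114, 2 segment(s) drawn

Segment endpoints: x in {0, 4.525, 5.856}, y in {-1.735, 0, 4.525}
xmin=0, ymin=-1.735, xmax=5.856, ymax=4.525

Answer: 0 -1.735 5.856 4.525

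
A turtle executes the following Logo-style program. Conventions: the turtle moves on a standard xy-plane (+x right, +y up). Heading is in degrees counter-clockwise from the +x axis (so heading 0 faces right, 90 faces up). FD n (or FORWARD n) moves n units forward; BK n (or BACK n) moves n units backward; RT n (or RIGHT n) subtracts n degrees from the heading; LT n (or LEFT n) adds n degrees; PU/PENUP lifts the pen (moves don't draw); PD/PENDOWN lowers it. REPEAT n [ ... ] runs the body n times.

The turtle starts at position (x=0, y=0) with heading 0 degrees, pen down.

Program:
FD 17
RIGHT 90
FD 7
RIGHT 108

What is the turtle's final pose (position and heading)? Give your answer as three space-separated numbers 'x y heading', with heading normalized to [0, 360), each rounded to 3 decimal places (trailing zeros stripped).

Answer: 17 -7 162

Derivation:
Executing turtle program step by step:
Start: pos=(0,0), heading=0, pen down
FD 17: (0,0) -> (17,0) [heading=0, draw]
RT 90: heading 0 -> 270
FD 7: (17,0) -> (17,-7) [heading=270, draw]
RT 108: heading 270 -> 162
Final: pos=(17,-7), heading=162, 2 segment(s) drawn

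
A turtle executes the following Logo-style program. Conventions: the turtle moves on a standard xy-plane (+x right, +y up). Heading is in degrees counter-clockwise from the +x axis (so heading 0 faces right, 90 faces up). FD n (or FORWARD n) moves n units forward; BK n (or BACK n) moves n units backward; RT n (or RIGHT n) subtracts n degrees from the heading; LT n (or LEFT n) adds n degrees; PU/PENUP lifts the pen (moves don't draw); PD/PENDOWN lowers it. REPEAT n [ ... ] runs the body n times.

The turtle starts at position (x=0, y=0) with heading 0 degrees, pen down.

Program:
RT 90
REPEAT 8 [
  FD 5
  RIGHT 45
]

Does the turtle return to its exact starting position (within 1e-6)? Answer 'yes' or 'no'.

Executing turtle program step by step:
Start: pos=(0,0), heading=0, pen down
RT 90: heading 0 -> 270
REPEAT 8 [
  -- iteration 1/8 --
  FD 5: (0,0) -> (0,-5) [heading=270, draw]
  RT 45: heading 270 -> 225
  -- iteration 2/8 --
  FD 5: (0,-5) -> (-3.536,-8.536) [heading=225, draw]
  RT 45: heading 225 -> 180
  -- iteration 3/8 --
  FD 5: (-3.536,-8.536) -> (-8.536,-8.536) [heading=180, draw]
  RT 45: heading 180 -> 135
  -- iteration 4/8 --
  FD 5: (-8.536,-8.536) -> (-12.071,-5) [heading=135, draw]
  RT 45: heading 135 -> 90
  -- iteration 5/8 --
  FD 5: (-12.071,-5) -> (-12.071,0) [heading=90, draw]
  RT 45: heading 90 -> 45
  -- iteration 6/8 --
  FD 5: (-12.071,0) -> (-8.536,3.536) [heading=45, draw]
  RT 45: heading 45 -> 0
  -- iteration 7/8 --
  FD 5: (-8.536,3.536) -> (-3.536,3.536) [heading=0, draw]
  RT 45: heading 0 -> 315
  -- iteration 8/8 --
  FD 5: (-3.536,3.536) -> (0,0) [heading=315, draw]
  RT 45: heading 315 -> 270
]
Final: pos=(0,0), heading=270, 8 segment(s) drawn

Start position: (0, 0)
Final position: (0, 0)
Distance = 0; < 1e-6 -> CLOSED

Answer: yes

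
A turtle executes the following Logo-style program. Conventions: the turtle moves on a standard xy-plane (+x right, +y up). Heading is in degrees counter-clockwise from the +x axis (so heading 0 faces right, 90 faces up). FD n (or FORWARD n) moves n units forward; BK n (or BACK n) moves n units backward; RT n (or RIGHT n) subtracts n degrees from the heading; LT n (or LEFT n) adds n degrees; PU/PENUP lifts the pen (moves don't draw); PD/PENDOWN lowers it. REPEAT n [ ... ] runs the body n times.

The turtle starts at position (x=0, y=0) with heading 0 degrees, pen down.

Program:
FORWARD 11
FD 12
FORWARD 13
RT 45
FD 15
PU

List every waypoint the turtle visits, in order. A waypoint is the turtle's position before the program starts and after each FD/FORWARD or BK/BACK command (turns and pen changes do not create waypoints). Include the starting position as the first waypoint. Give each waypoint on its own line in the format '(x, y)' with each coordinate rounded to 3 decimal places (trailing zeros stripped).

Executing turtle program step by step:
Start: pos=(0,0), heading=0, pen down
FD 11: (0,0) -> (11,0) [heading=0, draw]
FD 12: (11,0) -> (23,0) [heading=0, draw]
FD 13: (23,0) -> (36,0) [heading=0, draw]
RT 45: heading 0 -> 315
FD 15: (36,0) -> (46.607,-10.607) [heading=315, draw]
PU: pen up
Final: pos=(46.607,-10.607), heading=315, 4 segment(s) drawn
Waypoints (5 total):
(0, 0)
(11, 0)
(23, 0)
(36, 0)
(46.607, -10.607)

Answer: (0, 0)
(11, 0)
(23, 0)
(36, 0)
(46.607, -10.607)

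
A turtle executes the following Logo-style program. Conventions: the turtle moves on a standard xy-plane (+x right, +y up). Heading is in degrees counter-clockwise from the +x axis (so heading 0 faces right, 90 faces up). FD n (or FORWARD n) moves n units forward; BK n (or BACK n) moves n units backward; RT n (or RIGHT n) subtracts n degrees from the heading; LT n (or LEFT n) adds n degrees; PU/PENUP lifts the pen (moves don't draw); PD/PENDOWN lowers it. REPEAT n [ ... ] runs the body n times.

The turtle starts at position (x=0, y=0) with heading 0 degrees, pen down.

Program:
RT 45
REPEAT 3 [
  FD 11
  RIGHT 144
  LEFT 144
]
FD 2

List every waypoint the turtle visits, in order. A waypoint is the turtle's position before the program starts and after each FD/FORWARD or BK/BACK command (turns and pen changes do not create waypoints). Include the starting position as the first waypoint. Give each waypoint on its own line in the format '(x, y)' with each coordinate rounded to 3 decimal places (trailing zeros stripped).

Executing turtle program step by step:
Start: pos=(0,0), heading=0, pen down
RT 45: heading 0 -> 315
REPEAT 3 [
  -- iteration 1/3 --
  FD 11: (0,0) -> (7.778,-7.778) [heading=315, draw]
  RT 144: heading 315 -> 171
  LT 144: heading 171 -> 315
  -- iteration 2/3 --
  FD 11: (7.778,-7.778) -> (15.556,-15.556) [heading=315, draw]
  RT 144: heading 315 -> 171
  LT 144: heading 171 -> 315
  -- iteration 3/3 --
  FD 11: (15.556,-15.556) -> (23.335,-23.335) [heading=315, draw]
  RT 144: heading 315 -> 171
  LT 144: heading 171 -> 315
]
FD 2: (23.335,-23.335) -> (24.749,-24.749) [heading=315, draw]
Final: pos=(24.749,-24.749), heading=315, 4 segment(s) drawn
Waypoints (5 total):
(0, 0)
(7.778, -7.778)
(15.556, -15.556)
(23.335, -23.335)
(24.749, -24.749)

Answer: (0, 0)
(7.778, -7.778)
(15.556, -15.556)
(23.335, -23.335)
(24.749, -24.749)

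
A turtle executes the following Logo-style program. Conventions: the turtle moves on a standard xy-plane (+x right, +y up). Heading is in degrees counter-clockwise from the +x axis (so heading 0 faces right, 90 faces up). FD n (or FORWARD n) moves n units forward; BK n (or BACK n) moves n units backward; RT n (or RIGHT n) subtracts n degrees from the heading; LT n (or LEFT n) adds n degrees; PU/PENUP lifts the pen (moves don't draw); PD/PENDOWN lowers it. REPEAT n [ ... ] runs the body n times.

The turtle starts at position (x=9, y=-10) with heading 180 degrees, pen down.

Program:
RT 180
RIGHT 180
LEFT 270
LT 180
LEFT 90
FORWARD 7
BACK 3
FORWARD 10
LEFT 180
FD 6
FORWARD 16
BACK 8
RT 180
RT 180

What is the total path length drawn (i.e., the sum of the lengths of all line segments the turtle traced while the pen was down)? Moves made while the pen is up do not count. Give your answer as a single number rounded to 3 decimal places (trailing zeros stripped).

Answer: 50

Derivation:
Executing turtle program step by step:
Start: pos=(9,-10), heading=180, pen down
RT 180: heading 180 -> 0
RT 180: heading 0 -> 180
LT 270: heading 180 -> 90
LT 180: heading 90 -> 270
LT 90: heading 270 -> 0
FD 7: (9,-10) -> (16,-10) [heading=0, draw]
BK 3: (16,-10) -> (13,-10) [heading=0, draw]
FD 10: (13,-10) -> (23,-10) [heading=0, draw]
LT 180: heading 0 -> 180
FD 6: (23,-10) -> (17,-10) [heading=180, draw]
FD 16: (17,-10) -> (1,-10) [heading=180, draw]
BK 8: (1,-10) -> (9,-10) [heading=180, draw]
RT 180: heading 180 -> 0
RT 180: heading 0 -> 180
Final: pos=(9,-10), heading=180, 6 segment(s) drawn

Segment lengths:
  seg 1: (9,-10) -> (16,-10), length = 7
  seg 2: (16,-10) -> (13,-10), length = 3
  seg 3: (13,-10) -> (23,-10), length = 10
  seg 4: (23,-10) -> (17,-10), length = 6
  seg 5: (17,-10) -> (1,-10), length = 16
  seg 6: (1,-10) -> (9,-10), length = 8
Total = 50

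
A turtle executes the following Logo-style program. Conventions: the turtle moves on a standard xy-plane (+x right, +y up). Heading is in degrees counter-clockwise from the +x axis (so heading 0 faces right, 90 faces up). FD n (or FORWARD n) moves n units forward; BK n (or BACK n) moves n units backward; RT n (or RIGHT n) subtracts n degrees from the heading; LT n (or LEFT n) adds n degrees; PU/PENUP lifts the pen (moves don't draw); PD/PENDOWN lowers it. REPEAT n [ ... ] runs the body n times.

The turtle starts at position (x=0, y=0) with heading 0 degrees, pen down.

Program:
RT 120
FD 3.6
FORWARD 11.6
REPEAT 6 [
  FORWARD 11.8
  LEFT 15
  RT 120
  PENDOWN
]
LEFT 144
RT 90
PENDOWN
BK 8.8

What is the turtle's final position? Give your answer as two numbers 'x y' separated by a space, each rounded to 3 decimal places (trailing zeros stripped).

Answer: -25.356 -12.718

Derivation:
Executing turtle program step by step:
Start: pos=(0,0), heading=0, pen down
RT 120: heading 0 -> 240
FD 3.6: (0,0) -> (-1.8,-3.118) [heading=240, draw]
FD 11.6: (-1.8,-3.118) -> (-7.6,-13.164) [heading=240, draw]
REPEAT 6 [
  -- iteration 1/6 --
  FD 11.8: (-7.6,-13.164) -> (-13.5,-23.383) [heading=240, draw]
  LT 15: heading 240 -> 255
  RT 120: heading 255 -> 135
  PD: pen down
  -- iteration 2/6 --
  FD 11.8: (-13.5,-23.383) -> (-21.844,-15.039) [heading=135, draw]
  LT 15: heading 135 -> 150
  RT 120: heading 150 -> 30
  PD: pen down
  -- iteration 3/6 --
  FD 11.8: (-21.844,-15.039) -> (-11.625,-9.139) [heading=30, draw]
  LT 15: heading 30 -> 45
  RT 120: heading 45 -> 285
  PD: pen down
  -- iteration 4/6 --
  FD 11.8: (-11.625,-9.139) -> (-8.571,-20.537) [heading=285, draw]
  LT 15: heading 285 -> 300
  RT 120: heading 300 -> 180
  PD: pen down
  -- iteration 5/6 --
  FD 11.8: (-8.571,-20.537) -> (-20.371,-20.537) [heading=180, draw]
  LT 15: heading 180 -> 195
  RT 120: heading 195 -> 75
  PD: pen down
  -- iteration 6/6 --
  FD 11.8: (-20.371,-20.537) -> (-17.317,-9.139) [heading=75, draw]
  LT 15: heading 75 -> 90
  RT 120: heading 90 -> 330
  PD: pen down
]
LT 144: heading 330 -> 114
RT 90: heading 114 -> 24
PD: pen down
BK 8.8: (-17.317,-9.139) -> (-25.356,-12.718) [heading=24, draw]
Final: pos=(-25.356,-12.718), heading=24, 9 segment(s) drawn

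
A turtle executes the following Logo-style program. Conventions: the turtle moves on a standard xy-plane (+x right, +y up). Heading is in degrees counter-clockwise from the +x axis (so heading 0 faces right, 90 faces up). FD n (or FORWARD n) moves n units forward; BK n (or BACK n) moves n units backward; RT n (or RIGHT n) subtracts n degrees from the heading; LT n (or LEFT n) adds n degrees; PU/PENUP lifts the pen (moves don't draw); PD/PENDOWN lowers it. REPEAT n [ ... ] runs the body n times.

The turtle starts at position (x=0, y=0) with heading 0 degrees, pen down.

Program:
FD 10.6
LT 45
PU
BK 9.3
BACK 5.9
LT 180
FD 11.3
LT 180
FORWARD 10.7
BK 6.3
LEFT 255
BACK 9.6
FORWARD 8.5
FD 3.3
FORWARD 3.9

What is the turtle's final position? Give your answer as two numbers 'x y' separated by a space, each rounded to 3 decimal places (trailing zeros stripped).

Executing turtle program step by step:
Start: pos=(0,0), heading=0, pen down
FD 10.6: (0,0) -> (10.6,0) [heading=0, draw]
LT 45: heading 0 -> 45
PU: pen up
BK 9.3: (10.6,0) -> (4.024,-6.576) [heading=45, move]
BK 5.9: (4.024,-6.576) -> (-0.148,-10.748) [heading=45, move]
LT 180: heading 45 -> 225
FD 11.3: (-0.148,-10.748) -> (-8.138,-18.738) [heading=225, move]
LT 180: heading 225 -> 45
FD 10.7: (-8.138,-18.738) -> (-0.572,-11.172) [heading=45, move]
BK 6.3: (-0.572,-11.172) -> (-5.027,-15.627) [heading=45, move]
LT 255: heading 45 -> 300
BK 9.6: (-5.027,-15.627) -> (-9.827,-7.313) [heading=300, move]
FD 8.5: (-9.827,-7.313) -> (-5.577,-14.674) [heading=300, move]
FD 3.3: (-5.577,-14.674) -> (-3.927,-17.532) [heading=300, move]
FD 3.9: (-3.927,-17.532) -> (-1.977,-20.91) [heading=300, move]
Final: pos=(-1.977,-20.91), heading=300, 1 segment(s) drawn

Answer: -1.977 -20.91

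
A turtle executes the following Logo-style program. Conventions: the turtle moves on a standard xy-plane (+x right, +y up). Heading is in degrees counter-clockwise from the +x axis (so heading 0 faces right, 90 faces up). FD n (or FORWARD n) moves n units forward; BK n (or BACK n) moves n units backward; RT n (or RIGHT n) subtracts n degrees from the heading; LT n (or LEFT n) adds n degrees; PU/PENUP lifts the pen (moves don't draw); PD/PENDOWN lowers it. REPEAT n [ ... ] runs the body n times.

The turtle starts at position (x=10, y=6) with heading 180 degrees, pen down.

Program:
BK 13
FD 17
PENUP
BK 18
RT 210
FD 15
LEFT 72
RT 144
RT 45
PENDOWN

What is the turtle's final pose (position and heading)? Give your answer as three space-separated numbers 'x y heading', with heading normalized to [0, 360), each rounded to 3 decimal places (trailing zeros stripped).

Answer: 36.99 -1.5 213

Derivation:
Executing turtle program step by step:
Start: pos=(10,6), heading=180, pen down
BK 13: (10,6) -> (23,6) [heading=180, draw]
FD 17: (23,6) -> (6,6) [heading=180, draw]
PU: pen up
BK 18: (6,6) -> (24,6) [heading=180, move]
RT 210: heading 180 -> 330
FD 15: (24,6) -> (36.99,-1.5) [heading=330, move]
LT 72: heading 330 -> 42
RT 144: heading 42 -> 258
RT 45: heading 258 -> 213
PD: pen down
Final: pos=(36.99,-1.5), heading=213, 2 segment(s) drawn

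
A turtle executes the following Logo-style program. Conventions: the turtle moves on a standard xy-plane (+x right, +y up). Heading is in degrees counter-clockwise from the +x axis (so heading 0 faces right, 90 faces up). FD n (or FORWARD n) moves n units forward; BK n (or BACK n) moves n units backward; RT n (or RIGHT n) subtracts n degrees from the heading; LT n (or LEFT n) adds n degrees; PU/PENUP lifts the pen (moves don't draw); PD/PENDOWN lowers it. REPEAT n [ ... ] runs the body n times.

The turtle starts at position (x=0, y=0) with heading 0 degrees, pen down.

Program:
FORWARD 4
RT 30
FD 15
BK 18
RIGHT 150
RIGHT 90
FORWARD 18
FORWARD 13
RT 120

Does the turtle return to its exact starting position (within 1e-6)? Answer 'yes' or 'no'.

Executing turtle program step by step:
Start: pos=(0,0), heading=0, pen down
FD 4: (0,0) -> (4,0) [heading=0, draw]
RT 30: heading 0 -> 330
FD 15: (4,0) -> (16.99,-7.5) [heading=330, draw]
BK 18: (16.99,-7.5) -> (1.402,1.5) [heading=330, draw]
RT 150: heading 330 -> 180
RT 90: heading 180 -> 90
FD 18: (1.402,1.5) -> (1.402,19.5) [heading=90, draw]
FD 13: (1.402,19.5) -> (1.402,32.5) [heading=90, draw]
RT 120: heading 90 -> 330
Final: pos=(1.402,32.5), heading=330, 5 segment(s) drawn

Start position: (0, 0)
Final position: (1.402, 32.5)
Distance = 32.53; >= 1e-6 -> NOT closed

Answer: no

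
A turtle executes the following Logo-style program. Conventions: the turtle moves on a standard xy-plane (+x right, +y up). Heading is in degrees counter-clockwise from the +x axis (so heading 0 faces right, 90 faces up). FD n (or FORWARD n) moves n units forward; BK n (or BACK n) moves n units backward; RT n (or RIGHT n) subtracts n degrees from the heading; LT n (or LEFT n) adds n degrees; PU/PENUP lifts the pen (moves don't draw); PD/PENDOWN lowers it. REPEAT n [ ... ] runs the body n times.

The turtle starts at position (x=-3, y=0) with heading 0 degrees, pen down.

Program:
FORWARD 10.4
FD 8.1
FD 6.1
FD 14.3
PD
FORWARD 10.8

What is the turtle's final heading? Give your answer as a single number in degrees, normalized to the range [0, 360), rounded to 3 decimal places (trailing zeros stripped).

Executing turtle program step by step:
Start: pos=(-3,0), heading=0, pen down
FD 10.4: (-3,0) -> (7.4,0) [heading=0, draw]
FD 8.1: (7.4,0) -> (15.5,0) [heading=0, draw]
FD 6.1: (15.5,0) -> (21.6,0) [heading=0, draw]
FD 14.3: (21.6,0) -> (35.9,0) [heading=0, draw]
PD: pen down
FD 10.8: (35.9,0) -> (46.7,0) [heading=0, draw]
Final: pos=(46.7,0), heading=0, 5 segment(s) drawn

Answer: 0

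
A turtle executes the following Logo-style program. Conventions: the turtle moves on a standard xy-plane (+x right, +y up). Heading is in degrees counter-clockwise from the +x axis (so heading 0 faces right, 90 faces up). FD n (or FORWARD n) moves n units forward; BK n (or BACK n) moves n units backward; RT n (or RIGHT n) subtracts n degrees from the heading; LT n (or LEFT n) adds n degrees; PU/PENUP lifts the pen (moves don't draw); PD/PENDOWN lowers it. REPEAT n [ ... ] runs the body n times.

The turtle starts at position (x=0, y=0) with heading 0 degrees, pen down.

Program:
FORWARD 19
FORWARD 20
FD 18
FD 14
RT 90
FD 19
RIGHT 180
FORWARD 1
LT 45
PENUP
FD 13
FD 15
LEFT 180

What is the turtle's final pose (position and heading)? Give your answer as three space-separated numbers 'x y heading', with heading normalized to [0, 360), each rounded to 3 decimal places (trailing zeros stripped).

Executing turtle program step by step:
Start: pos=(0,0), heading=0, pen down
FD 19: (0,0) -> (19,0) [heading=0, draw]
FD 20: (19,0) -> (39,0) [heading=0, draw]
FD 18: (39,0) -> (57,0) [heading=0, draw]
FD 14: (57,0) -> (71,0) [heading=0, draw]
RT 90: heading 0 -> 270
FD 19: (71,0) -> (71,-19) [heading=270, draw]
RT 180: heading 270 -> 90
FD 1: (71,-19) -> (71,-18) [heading=90, draw]
LT 45: heading 90 -> 135
PU: pen up
FD 13: (71,-18) -> (61.808,-8.808) [heading=135, move]
FD 15: (61.808,-8.808) -> (51.201,1.799) [heading=135, move]
LT 180: heading 135 -> 315
Final: pos=(51.201,1.799), heading=315, 6 segment(s) drawn

Answer: 51.201 1.799 315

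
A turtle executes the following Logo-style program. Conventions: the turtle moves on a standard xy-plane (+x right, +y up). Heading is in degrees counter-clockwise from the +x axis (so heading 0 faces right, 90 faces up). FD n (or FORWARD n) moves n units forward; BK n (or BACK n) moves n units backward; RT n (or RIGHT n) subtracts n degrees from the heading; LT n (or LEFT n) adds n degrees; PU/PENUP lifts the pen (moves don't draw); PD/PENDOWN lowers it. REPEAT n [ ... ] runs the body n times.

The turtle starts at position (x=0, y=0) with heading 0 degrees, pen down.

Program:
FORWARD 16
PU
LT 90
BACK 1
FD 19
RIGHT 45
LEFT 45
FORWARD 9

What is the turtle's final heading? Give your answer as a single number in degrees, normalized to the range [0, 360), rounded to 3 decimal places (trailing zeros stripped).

Answer: 90

Derivation:
Executing turtle program step by step:
Start: pos=(0,0), heading=0, pen down
FD 16: (0,0) -> (16,0) [heading=0, draw]
PU: pen up
LT 90: heading 0 -> 90
BK 1: (16,0) -> (16,-1) [heading=90, move]
FD 19: (16,-1) -> (16,18) [heading=90, move]
RT 45: heading 90 -> 45
LT 45: heading 45 -> 90
FD 9: (16,18) -> (16,27) [heading=90, move]
Final: pos=(16,27), heading=90, 1 segment(s) drawn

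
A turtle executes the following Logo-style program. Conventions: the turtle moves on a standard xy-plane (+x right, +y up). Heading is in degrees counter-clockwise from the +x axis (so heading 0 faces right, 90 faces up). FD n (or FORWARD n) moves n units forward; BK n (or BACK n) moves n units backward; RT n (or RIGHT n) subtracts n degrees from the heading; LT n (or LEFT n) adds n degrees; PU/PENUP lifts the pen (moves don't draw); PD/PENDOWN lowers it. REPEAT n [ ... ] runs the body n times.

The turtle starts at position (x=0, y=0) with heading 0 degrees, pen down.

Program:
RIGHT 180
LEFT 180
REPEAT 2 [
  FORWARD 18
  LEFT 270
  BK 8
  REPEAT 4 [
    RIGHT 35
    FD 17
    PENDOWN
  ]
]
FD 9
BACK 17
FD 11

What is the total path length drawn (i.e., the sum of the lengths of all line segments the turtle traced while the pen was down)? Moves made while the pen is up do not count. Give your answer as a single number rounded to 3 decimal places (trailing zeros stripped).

Answer: 225

Derivation:
Executing turtle program step by step:
Start: pos=(0,0), heading=0, pen down
RT 180: heading 0 -> 180
LT 180: heading 180 -> 0
REPEAT 2 [
  -- iteration 1/2 --
  FD 18: (0,0) -> (18,0) [heading=0, draw]
  LT 270: heading 0 -> 270
  BK 8: (18,0) -> (18,8) [heading=270, draw]
  REPEAT 4 [
    -- iteration 1/4 --
    RT 35: heading 270 -> 235
    FD 17: (18,8) -> (8.249,-5.926) [heading=235, draw]
    PD: pen down
    -- iteration 2/4 --
    RT 35: heading 235 -> 200
    FD 17: (8.249,-5.926) -> (-7.726,-11.74) [heading=200, draw]
    PD: pen down
    -- iteration 3/4 --
    RT 35: heading 200 -> 165
    FD 17: (-7.726,-11.74) -> (-24.146,-7.34) [heading=165, draw]
    PD: pen down
    -- iteration 4/4 --
    RT 35: heading 165 -> 130
    FD 17: (-24.146,-7.34) -> (-35.074,5.683) [heading=130, draw]
    PD: pen down
  ]
  -- iteration 2/2 --
  FD 18: (-35.074,5.683) -> (-46.644,19.472) [heading=130, draw]
  LT 270: heading 130 -> 40
  BK 8: (-46.644,19.472) -> (-52.772,14.329) [heading=40, draw]
  REPEAT 4 [
    -- iteration 1/4 --
    RT 35: heading 40 -> 5
    FD 17: (-52.772,14.329) -> (-35.837,15.811) [heading=5, draw]
    PD: pen down
    -- iteration 2/4 --
    RT 35: heading 5 -> 330
    FD 17: (-35.837,15.811) -> (-21.114,7.311) [heading=330, draw]
    PD: pen down
    -- iteration 3/4 --
    RT 35: heading 330 -> 295
    FD 17: (-21.114,7.311) -> (-13.93,-8.096) [heading=295, draw]
    PD: pen down
    -- iteration 4/4 --
    RT 35: heading 295 -> 260
    FD 17: (-13.93,-8.096) -> (-16.882,-24.838) [heading=260, draw]
    PD: pen down
  ]
]
FD 9: (-16.882,-24.838) -> (-18.445,-33.701) [heading=260, draw]
BK 17: (-18.445,-33.701) -> (-15.493,-16.96) [heading=260, draw]
FD 11: (-15.493,-16.96) -> (-17.403,-27.792) [heading=260, draw]
Final: pos=(-17.403,-27.792), heading=260, 15 segment(s) drawn

Segment lengths:
  seg 1: (0,0) -> (18,0), length = 18
  seg 2: (18,0) -> (18,8), length = 8
  seg 3: (18,8) -> (8.249,-5.926), length = 17
  seg 4: (8.249,-5.926) -> (-7.726,-11.74), length = 17
  seg 5: (-7.726,-11.74) -> (-24.146,-7.34), length = 17
  seg 6: (-24.146,-7.34) -> (-35.074,5.683), length = 17
  seg 7: (-35.074,5.683) -> (-46.644,19.472), length = 18
  seg 8: (-46.644,19.472) -> (-52.772,14.329), length = 8
  seg 9: (-52.772,14.329) -> (-35.837,15.811), length = 17
  seg 10: (-35.837,15.811) -> (-21.114,7.311), length = 17
  seg 11: (-21.114,7.311) -> (-13.93,-8.096), length = 17
  seg 12: (-13.93,-8.096) -> (-16.882,-24.838), length = 17
  seg 13: (-16.882,-24.838) -> (-18.445,-33.701), length = 9
  seg 14: (-18.445,-33.701) -> (-15.493,-16.96), length = 17
  seg 15: (-15.493,-16.96) -> (-17.403,-27.792), length = 11
Total = 225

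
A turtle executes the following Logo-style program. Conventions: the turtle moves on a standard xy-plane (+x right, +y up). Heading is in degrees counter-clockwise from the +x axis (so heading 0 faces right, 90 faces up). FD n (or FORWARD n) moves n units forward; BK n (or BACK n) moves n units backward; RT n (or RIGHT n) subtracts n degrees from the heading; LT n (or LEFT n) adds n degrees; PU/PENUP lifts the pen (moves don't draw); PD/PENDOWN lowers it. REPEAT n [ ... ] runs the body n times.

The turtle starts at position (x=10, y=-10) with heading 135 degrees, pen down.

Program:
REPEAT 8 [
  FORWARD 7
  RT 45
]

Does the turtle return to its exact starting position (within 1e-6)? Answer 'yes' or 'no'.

Answer: yes

Derivation:
Executing turtle program step by step:
Start: pos=(10,-10), heading=135, pen down
REPEAT 8 [
  -- iteration 1/8 --
  FD 7: (10,-10) -> (5.05,-5.05) [heading=135, draw]
  RT 45: heading 135 -> 90
  -- iteration 2/8 --
  FD 7: (5.05,-5.05) -> (5.05,1.95) [heading=90, draw]
  RT 45: heading 90 -> 45
  -- iteration 3/8 --
  FD 7: (5.05,1.95) -> (10,6.899) [heading=45, draw]
  RT 45: heading 45 -> 0
  -- iteration 4/8 --
  FD 7: (10,6.899) -> (17,6.899) [heading=0, draw]
  RT 45: heading 0 -> 315
  -- iteration 5/8 --
  FD 7: (17,6.899) -> (21.95,1.95) [heading=315, draw]
  RT 45: heading 315 -> 270
  -- iteration 6/8 --
  FD 7: (21.95,1.95) -> (21.95,-5.05) [heading=270, draw]
  RT 45: heading 270 -> 225
  -- iteration 7/8 --
  FD 7: (21.95,-5.05) -> (17,-10) [heading=225, draw]
  RT 45: heading 225 -> 180
  -- iteration 8/8 --
  FD 7: (17,-10) -> (10,-10) [heading=180, draw]
  RT 45: heading 180 -> 135
]
Final: pos=(10,-10), heading=135, 8 segment(s) drawn

Start position: (10, -10)
Final position: (10, -10)
Distance = 0; < 1e-6 -> CLOSED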